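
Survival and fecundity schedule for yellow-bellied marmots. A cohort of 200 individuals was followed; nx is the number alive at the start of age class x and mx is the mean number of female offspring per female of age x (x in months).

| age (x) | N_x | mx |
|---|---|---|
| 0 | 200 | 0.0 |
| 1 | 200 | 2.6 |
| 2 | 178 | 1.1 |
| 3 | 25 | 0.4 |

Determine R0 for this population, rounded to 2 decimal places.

lx = nx/n0 = nx/200: 1, 1, 0.89, 0.125
lx·mx by age: 0, 2.6, 0.979, 0.05
R0 = Σ lx·mx = 3.629 → 3.63

3.63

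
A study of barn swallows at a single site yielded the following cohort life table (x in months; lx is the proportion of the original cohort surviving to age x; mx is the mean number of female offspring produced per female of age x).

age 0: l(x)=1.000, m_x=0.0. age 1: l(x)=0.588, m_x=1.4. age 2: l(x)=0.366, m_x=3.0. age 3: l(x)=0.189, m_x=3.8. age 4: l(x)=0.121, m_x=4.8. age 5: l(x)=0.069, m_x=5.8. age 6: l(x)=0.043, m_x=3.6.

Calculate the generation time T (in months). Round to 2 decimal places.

2.76

lx·mx: 0, 0.8232, 1.098, 0.7182, 0.5808, 0.4002, 0.1548 → R0 = 3.7752
x·lx·mx: 0, 0.8232, 2.196, 2.1546, 2.3232, 2.001, 0.9288 → Σ = 10.4268
T = 10.4268 / 3.7752 = 2.76192… → 2.76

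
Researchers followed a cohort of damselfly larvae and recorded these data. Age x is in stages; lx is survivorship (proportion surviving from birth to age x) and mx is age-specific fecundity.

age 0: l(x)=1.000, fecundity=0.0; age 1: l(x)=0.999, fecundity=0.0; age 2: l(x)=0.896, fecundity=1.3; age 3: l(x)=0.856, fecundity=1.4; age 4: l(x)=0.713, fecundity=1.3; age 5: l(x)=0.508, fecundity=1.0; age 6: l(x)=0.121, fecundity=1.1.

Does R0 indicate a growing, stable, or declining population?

growing

R0 = Σ lx·mx = 0 + 0 + 1.1648 + 1.1984 + 0.9269 + 0.508 + 0.1331 = 3.9312
R0 > 1, so the population is growing.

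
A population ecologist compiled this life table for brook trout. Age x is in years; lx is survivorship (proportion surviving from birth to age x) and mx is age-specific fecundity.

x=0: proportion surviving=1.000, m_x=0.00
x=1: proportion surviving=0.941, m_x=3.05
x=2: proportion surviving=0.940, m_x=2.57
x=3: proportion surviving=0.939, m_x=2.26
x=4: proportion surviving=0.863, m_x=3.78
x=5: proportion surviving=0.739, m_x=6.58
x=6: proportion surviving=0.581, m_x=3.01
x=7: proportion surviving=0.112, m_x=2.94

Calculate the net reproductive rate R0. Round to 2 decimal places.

lx·mx by age: 0, 2.87005, 2.4158, 2.12214, 3.26214, 4.86262, 1.74881, 0.32928
R0 = Σ lx·mx = 17.61084 → 17.61

17.61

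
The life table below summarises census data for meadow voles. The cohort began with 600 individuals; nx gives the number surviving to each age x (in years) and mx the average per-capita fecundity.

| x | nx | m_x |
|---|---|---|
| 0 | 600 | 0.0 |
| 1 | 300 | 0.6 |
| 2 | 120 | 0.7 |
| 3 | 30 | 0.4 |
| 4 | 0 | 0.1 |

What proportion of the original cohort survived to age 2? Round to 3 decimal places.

l_2 = n_2/n_0 = 120/600 = 0.2 → 0.200

0.200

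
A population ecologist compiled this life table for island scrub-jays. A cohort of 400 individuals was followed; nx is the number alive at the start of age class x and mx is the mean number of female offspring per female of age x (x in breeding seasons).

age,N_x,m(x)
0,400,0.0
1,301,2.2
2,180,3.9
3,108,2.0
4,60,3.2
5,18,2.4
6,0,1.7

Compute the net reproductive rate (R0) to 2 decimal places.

4.54

lx = nx/n0 = nx/400: 1, 0.7525, 0.45, 0.27, 0.15, 0.045, 0
lx·mx by age: 0, 1.6555, 1.755, 0.54, 0.48, 0.108, 0
R0 = Σ lx·mx = 4.5385 → 4.54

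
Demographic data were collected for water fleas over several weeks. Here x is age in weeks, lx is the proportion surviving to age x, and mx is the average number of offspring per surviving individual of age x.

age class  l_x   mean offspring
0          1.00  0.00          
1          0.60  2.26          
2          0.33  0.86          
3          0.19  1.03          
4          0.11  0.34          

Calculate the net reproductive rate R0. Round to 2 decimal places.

1.87

lx·mx by age: 0, 1.356, 0.2838, 0.1957, 0.0374
R0 = Σ lx·mx = 1.8729 → 1.87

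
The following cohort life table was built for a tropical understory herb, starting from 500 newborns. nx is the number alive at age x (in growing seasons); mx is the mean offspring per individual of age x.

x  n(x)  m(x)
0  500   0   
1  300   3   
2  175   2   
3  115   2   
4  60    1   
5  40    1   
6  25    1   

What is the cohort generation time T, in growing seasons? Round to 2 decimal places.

lx = nx/n0 = nx/500: 1, 0.6, 0.35, 0.23, 0.12, 0.08, 0.05
lx·mx: 0, 1.8, 0.7, 0.46, 0.12, 0.08, 0.05 → R0 = 3.21
x·lx·mx: 0, 1.8, 1.4, 1.38, 0.48, 0.4, 0.3 → Σ = 5.76
T = 5.76 / 3.21 = 1.794393… → 1.79

1.79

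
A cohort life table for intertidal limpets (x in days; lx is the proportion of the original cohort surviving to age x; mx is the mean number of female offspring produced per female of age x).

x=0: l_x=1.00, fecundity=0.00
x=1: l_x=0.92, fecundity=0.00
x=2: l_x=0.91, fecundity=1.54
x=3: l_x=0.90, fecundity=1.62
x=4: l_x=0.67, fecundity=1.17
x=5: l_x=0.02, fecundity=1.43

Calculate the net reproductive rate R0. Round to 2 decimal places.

3.67

lx·mx by age: 0, 0, 1.4014, 1.458, 0.7839, 0.0286
R0 = Σ lx·mx = 3.6719 → 3.67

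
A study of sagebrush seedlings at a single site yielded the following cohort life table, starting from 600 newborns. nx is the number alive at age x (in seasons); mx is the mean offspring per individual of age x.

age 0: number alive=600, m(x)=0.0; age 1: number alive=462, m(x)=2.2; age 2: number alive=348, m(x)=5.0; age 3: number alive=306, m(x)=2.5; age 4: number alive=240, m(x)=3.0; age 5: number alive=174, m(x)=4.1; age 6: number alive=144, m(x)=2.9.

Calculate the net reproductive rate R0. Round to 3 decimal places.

lx = nx/n0 = nx/600: 1, 0.77, 0.58, 0.51, 0.4, 0.29, 0.24
lx·mx by age: 0, 1.694, 2.9, 1.275, 1.2, 1.189, 0.696
R0 = Σ lx·mx = 8.954 → 8.954

8.954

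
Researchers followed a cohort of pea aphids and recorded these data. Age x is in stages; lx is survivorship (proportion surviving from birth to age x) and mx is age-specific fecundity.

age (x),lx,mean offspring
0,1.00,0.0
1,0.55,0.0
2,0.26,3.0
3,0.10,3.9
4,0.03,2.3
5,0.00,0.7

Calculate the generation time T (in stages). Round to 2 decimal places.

lx·mx: 0, 0, 0.78, 0.39, 0.069, 0 → R0 = 1.239
x·lx·mx: 0, 0, 1.56, 1.17, 0.276, 0 → Σ = 3.006
T = 3.006 / 1.239 = 2.42615… → 2.43

2.43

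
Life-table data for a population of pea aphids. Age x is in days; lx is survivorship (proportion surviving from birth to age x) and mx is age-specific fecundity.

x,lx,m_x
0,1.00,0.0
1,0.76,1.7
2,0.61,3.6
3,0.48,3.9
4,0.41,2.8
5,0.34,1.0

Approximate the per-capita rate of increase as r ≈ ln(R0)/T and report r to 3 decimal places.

0.749

R0 = Σ lx·mx = 0 + 1.292 + 2.196 + 1.872 + 1.148 + 0.34 = 6.848
Σ x·lx·mx = 17.592; T = 17.592/6.848 = 2.56893…
r ≈ ln(R0)/T = ln(6.848)/2.56893… = 0.74893… → 0.749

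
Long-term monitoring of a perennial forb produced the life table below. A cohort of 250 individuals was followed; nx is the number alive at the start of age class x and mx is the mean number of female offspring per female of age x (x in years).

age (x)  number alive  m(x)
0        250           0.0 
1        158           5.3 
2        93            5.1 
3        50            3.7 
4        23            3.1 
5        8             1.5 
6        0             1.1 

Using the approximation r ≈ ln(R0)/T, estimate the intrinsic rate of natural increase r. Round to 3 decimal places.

lx = nx/n0 = nx/250: 1, 0.632, 0.372, 0.2, 0.092, 0.032, 0
R0 = Σ lx·mx = 0 + 3.3496 + 1.8972 + 0.74 + 0.2852 + 0.048 + 0 = 6.32
Σ x·lx·mx = 10.7448; T = 10.7448/6.32 = 1.70013…
r ≈ ln(R0)/T = ln(6.32)/1.70013… = 1.08446… → 1.084

1.084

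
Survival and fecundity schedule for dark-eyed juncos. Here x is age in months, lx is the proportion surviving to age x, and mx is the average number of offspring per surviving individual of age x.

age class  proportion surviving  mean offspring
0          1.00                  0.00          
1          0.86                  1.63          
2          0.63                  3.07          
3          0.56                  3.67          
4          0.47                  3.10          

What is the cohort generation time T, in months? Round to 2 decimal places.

lx·mx: 0, 1.4018, 1.9341, 2.0552, 1.457 → R0 = 6.8481
x·lx·mx: 0, 1.4018, 3.8682, 6.1656, 5.828 → Σ = 17.2636
T = 17.2636 / 6.8481 = 2.520933… → 2.52

2.52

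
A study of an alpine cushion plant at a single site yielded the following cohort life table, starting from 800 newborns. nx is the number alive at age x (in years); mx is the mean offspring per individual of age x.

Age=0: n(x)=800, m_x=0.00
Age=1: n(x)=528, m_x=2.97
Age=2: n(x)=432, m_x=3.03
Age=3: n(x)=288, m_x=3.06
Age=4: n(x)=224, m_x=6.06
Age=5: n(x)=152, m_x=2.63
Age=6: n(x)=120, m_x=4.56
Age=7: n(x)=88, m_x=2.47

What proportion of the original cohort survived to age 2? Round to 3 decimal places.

0.540

l_2 = n_2/n_0 = 432/800 = 0.54 → 0.540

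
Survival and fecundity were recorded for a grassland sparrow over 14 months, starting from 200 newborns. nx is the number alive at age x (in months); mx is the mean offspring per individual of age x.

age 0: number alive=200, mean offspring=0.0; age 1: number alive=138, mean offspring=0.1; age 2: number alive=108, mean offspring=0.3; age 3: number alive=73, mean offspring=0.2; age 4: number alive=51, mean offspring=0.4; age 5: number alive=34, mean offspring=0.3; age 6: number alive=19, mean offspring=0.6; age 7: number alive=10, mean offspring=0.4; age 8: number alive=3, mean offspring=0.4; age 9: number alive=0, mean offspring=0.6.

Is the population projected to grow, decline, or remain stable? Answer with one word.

lx = nx/n0 = nx/200: 1, 0.69, 0.54, 0.365, 0.255, 0.17, 0.095, 0.05, 0.015, 0
R0 = Σ lx·mx = 0 + 0.069 + 0.162 + 0.073 + 0.102 + 0.051 + 0.057 + 0.02 + 0.006 + 0 = 0.54
R0 < 1, so the population is declining.

declining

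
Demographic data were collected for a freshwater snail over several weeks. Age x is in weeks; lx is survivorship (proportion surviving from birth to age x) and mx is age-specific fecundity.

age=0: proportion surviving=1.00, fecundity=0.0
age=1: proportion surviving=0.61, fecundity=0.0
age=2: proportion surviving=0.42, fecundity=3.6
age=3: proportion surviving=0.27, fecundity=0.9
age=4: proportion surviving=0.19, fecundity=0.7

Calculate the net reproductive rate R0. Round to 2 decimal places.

1.89

lx·mx by age: 0, 0, 1.512, 0.243, 0.133
R0 = Σ lx·mx = 1.888 → 1.89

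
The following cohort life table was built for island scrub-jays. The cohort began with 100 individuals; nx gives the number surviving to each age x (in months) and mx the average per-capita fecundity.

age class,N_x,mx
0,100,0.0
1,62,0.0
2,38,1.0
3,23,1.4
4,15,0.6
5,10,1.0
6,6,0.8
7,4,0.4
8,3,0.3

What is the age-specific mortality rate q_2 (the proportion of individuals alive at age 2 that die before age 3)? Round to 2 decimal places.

0.39

lx = nx/n0 = nx/100: 1, 0.62, 0.38, 0.23, 0.15, 0.1, 0.06, 0.04, 0.03
q_2 = (l_2 − l_3) / l_2 = (0.38 − 0.23) / 0.38
     = 0.15 / 0.38 = 0.394737… → 0.39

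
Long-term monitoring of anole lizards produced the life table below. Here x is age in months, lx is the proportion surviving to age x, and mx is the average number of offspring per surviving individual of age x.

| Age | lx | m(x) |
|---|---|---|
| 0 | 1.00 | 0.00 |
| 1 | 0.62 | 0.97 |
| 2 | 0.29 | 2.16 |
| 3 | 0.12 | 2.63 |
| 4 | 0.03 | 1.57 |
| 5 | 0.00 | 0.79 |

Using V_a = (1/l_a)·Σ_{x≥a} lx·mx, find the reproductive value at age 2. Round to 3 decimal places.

lx·mx for x ≥ 2: 0.6264, 0.3156, 0.0471, 0 → sum = 0.9891
V_2 = 0.9891 / l_2 = 0.9891 / 0.29 = 3.41069… → 3.411

3.411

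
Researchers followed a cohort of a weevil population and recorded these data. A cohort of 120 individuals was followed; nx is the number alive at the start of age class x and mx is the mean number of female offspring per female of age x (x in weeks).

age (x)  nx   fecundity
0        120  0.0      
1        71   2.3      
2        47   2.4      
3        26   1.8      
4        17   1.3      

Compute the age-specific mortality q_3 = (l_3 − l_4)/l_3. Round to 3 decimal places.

0.346

lx = nx/n0 = nx/120: 1, 0.59167…, 0.39167…, 0.21667…, 0.14167…
q_3 = (l_3 − l_4) / l_3 = (0.216667… − 0.141667…) / 0.216667…
     = 0.075… / 0.216667… = 0.346154… → 0.346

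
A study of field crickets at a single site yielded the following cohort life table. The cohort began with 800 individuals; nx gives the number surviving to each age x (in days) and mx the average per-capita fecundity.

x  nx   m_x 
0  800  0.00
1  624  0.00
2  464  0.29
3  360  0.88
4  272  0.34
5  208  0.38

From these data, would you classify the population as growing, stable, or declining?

lx = nx/n0 = nx/800: 1, 0.78, 0.58, 0.45, 0.34, 0.26
R0 = Σ lx·mx = 0 + 0 + 0.1682 + 0.396 + 0.1156 + 0.0988 = 0.7786
R0 < 1, so the population is declining.

declining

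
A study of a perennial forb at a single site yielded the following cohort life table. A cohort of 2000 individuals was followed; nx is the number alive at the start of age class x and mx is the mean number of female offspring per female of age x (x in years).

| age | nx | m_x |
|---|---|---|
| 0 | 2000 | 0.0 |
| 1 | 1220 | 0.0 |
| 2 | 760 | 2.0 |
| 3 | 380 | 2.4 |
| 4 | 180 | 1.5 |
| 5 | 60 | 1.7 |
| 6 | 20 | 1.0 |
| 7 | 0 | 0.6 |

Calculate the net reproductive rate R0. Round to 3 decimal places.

1.412

lx = nx/n0 = nx/2000: 1, 0.61, 0.38, 0.19, 0.09, 0.03, 0.01, 0
lx·mx by age: 0, 0, 0.76, 0.456, 0.135, 0.051, 0.01, 0
R0 = Σ lx·mx = 1.412 → 1.412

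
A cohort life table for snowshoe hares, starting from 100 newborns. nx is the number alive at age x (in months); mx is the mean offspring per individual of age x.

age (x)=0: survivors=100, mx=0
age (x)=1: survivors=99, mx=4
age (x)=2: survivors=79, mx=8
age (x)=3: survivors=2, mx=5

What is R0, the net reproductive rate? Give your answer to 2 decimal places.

10.38

lx = nx/n0 = nx/100: 1, 0.99, 0.79, 0.02
lx·mx by age: 0, 3.96, 6.32, 0.1
R0 = Σ lx·mx = 10.38 → 10.38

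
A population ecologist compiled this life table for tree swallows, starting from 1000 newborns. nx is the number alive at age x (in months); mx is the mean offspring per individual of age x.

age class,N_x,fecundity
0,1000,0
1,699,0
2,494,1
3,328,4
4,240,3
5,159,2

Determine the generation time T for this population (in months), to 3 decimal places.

lx = nx/n0 = nx/1000: 1, 0.699, 0.494, 0.328, 0.24, 0.159
lx·mx: 0, 0, 0.494, 1.312, 0.72, 0.318 → R0 = 2.844
x·lx·mx: 0, 0, 0.988, 3.936, 2.88, 1.59 → Σ = 9.394
T = 9.394 / 2.844 = 3.303094… → 3.303

3.303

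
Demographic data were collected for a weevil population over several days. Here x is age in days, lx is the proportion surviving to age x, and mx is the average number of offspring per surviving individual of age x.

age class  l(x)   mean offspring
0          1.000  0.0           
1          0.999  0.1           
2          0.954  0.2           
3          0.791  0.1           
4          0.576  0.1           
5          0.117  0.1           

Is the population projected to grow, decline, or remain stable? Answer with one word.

R0 = Σ lx·mx = 0 + 0.0999 + 0.1908 + 0.0791 + 0.0576 + 0.0117 = 0.4391
R0 < 1, so the population is declining.

declining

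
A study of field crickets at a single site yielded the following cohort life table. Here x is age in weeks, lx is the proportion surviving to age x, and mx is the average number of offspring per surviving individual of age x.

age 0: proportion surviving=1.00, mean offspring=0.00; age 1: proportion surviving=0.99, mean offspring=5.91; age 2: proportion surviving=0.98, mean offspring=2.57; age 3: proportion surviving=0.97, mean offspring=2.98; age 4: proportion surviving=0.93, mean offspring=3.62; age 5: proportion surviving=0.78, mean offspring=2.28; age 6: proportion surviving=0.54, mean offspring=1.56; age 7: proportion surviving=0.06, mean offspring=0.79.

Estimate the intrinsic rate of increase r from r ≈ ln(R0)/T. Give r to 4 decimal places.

1.0421

R0 = Σ lx·mx = 0 + 5.8509 + 2.5186 + 2.8906 + 3.3666 + 1.7784 + 0.8424 + 0.0474 = 17.2949
Σ x·lx·mx = 47.3045; T = 47.3045/17.2949 = 2.73517…
r ≈ ln(R0)/T = ln(17.2949)/2.73517… = 1.042133… → 1.0421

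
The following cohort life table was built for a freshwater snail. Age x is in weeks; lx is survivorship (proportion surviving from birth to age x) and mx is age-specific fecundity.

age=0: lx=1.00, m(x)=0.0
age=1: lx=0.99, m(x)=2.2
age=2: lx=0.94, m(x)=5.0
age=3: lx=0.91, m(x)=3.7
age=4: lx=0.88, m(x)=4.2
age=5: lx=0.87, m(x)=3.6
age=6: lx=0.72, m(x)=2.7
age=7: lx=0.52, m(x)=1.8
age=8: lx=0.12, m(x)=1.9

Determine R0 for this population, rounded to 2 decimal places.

20.18

lx·mx by age: 0, 2.178, 4.7, 3.367, 3.696, 3.132, 1.944, 0.936, 0.228
R0 = Σ lx·mx = 20.181 → 20.18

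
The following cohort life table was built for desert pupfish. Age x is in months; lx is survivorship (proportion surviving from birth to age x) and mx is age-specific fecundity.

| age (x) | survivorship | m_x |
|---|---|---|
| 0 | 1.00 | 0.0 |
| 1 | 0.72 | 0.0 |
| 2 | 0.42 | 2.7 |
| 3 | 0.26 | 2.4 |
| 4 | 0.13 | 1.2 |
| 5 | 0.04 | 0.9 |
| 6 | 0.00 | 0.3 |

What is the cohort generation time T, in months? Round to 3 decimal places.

lx·mx: 0, 0, 1.134, 0.624, 0.156, 0.036, 0 → R0 = 1.95
x·lx·mx: 0, 0, 2.268, 1.872, 0.624, 0.18, 0 → Σ = 4.944
T = 4.944 / 1.95 = 2.535385… → 2.535

2.535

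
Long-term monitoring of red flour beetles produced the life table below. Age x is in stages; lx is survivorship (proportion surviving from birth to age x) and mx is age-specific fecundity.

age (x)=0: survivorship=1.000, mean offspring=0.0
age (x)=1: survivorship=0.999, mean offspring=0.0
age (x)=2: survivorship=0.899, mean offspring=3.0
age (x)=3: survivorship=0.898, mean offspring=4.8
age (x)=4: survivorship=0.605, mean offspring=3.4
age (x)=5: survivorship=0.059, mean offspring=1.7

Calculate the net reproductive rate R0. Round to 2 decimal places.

lx·mx by age: 0, 0, 2.697, 4.3104, 2.057, 0.1003
R0 = Σ lx·mx = 9.1647 → 9.16

9.16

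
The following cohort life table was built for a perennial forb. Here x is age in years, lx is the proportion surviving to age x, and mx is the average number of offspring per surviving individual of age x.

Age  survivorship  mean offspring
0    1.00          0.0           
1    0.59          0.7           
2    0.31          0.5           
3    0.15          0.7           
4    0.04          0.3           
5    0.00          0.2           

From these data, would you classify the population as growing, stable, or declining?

declining

R0 = Σ lx·mx = 0 + 0.413 + 0.155 + 0.105 + 0.012 + 0 = 0.685
R0 < 1, so the population is declining.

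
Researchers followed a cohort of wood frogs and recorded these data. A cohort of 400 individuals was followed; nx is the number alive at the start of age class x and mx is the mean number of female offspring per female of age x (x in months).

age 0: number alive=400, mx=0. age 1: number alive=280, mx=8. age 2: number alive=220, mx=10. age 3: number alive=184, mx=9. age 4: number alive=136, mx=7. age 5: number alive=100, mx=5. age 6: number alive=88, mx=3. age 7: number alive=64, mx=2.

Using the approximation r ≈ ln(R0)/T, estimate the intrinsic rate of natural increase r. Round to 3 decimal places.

lx = nx/n0 = nx/400: 1, 0.7, 0.55, 0.46, 0.34, 0.25, 0.22, 0.16
R0 = Σ lx·mx = 0 + 5.6 + 5.5 + 4.14 + 2.38 + 1.25 + 0.66 + 0.32 = 19.85
Σ x·lx·mx = 50.99; T = 50.99/19.85 = 2.56877…
r ≈ ln(R0)/T = ln(19.85)/2.56877… = 1.16328… → 1.163

1.163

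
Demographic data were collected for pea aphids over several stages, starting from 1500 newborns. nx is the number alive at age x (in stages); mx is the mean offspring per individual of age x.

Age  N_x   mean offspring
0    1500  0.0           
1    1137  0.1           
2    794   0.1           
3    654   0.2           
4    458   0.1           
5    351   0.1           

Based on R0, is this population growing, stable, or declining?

lx = nx/n0 = nx/1500: 1, 0.758, 0.52933…, 0.436, 0.30533…, 0.234
R0 = Σ lx·mx = 0 + 0.0758 + 0.052933… + 0.0872 + 0.030533… + 0.0234 = 0.269867…
R0 < 1, so the population is declining.

declining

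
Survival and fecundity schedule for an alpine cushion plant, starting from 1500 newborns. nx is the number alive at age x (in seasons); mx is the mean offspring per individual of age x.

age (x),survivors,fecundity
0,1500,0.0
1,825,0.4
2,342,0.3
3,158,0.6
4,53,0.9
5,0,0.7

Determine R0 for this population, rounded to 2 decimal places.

lx = nx/n0 = nx/1500: 1, 0.55, 0.228, 0.10533…, 0.03533…, 0
lx·mx by age: 0, 0.22, 0.0684, 0.0632…, 0.0318…, 0
R0 = Σ lx·mx = 0.3834… → 0.38

0.38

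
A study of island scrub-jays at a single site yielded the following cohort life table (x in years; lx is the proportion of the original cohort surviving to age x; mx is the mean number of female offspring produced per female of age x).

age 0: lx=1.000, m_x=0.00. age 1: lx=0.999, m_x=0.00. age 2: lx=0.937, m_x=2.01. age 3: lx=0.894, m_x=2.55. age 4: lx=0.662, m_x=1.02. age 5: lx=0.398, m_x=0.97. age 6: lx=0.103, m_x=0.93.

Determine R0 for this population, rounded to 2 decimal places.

lx·mx by age: 0, 0, 1.88337, 2.2797, 0.67524, 0.38606, 0.09579
R0 = Σ lx·mx = 5.32016 → 5.32

5.32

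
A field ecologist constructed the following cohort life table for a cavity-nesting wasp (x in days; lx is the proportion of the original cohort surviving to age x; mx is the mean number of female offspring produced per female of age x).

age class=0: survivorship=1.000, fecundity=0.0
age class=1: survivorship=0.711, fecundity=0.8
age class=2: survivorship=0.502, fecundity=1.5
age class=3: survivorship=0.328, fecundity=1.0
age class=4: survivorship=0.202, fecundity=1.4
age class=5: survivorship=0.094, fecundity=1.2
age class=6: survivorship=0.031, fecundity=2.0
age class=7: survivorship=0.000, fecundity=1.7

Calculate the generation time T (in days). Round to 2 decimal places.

lx·mx: 0, 0.5688, 0.753, 0.328, 0.2828, 0.1128, 0.062, 0 → R0 = 2.1074
x·lx·mx: 0, 0.5688, 1.506, 0.984, 1.1312, 0.564, 0.372, 0 → Σ = 5.126
T = 5.126 / 2.1074 = 2.432381… → 2.43

2.43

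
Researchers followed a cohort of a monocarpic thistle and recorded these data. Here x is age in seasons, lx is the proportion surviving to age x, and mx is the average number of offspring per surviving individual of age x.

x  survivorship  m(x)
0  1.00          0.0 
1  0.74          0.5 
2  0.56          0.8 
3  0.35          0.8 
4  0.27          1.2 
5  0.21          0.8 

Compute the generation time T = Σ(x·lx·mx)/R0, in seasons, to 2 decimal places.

2.67

lx·mx: 0, 0.37, 0.448, 0.28, 0.324, 0.168 → R0 = 1.59
x·lx·mx: 0, 0.37, 0.896, 0.84, 1.296, 0.84 → Σ = 4.242
T = 4.242 / 1.59 = 2.667925… → 2.67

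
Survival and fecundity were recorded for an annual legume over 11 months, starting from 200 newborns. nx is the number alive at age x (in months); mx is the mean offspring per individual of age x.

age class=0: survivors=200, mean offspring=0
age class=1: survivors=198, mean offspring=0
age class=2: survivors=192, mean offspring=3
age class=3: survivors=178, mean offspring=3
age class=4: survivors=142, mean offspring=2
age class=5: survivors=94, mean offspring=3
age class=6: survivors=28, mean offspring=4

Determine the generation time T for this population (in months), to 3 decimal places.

lx = nx/n0 = nx/200: 1, 0.99, 0.96, 0.89, 0.71, 0.47, 0.14
lx·mx: 0, 0, 2.88, 2.67, 1.42, 1.41, 0.56 → R0 = 8.94
x·lx·mx: 0, 0, 5.76, 8.01, 5.68, 7.05, 3.36 → Σ = 29.86
T = 29.86 / 8.94 = 3.340045… → 3.340

3.340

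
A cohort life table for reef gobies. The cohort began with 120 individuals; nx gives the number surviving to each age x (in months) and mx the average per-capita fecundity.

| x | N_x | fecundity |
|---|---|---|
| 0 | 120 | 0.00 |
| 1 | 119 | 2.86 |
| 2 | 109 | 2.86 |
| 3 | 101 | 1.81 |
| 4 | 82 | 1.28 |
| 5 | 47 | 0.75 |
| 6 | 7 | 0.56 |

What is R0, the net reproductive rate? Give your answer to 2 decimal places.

8.16

lx = nx/n0 = nx/120: 1, 0.99167…, 0.90833…, 0.84167…, 0.68333…, 0.39167…, 0.05833…
lx·mx by age: 0, 2.836167…, 2.597833…, 1.523417…, 0.874667…, 0.29375…, 0.032667…
R0 = Σ lx·mx = 8.1585… → 8.16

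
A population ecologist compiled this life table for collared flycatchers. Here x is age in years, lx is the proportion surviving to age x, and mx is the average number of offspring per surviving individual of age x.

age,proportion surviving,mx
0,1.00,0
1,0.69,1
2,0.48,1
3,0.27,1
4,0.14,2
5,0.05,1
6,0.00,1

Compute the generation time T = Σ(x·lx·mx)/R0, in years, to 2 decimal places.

lx·mx: 0, 0.69, 0.48, 0.27, 0.28, 0.05, 0 → R0 = 1.77
x·lx·mx: 0, 0.69, 0.96, 0.81, 1.12, 0.25, 0 → Σ = 3.83
T = 3.83 / 1.77 = 2.163842… → 2.16

2.16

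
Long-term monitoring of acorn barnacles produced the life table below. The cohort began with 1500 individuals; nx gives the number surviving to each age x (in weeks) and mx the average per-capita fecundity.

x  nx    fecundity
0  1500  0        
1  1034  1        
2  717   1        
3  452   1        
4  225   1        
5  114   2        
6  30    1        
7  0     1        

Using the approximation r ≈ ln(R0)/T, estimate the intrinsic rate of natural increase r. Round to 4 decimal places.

0.2589

lx = nx/n0 = nx/1500: 1, 0.68933…, 0.478, 0.30133…, 0.15, 0.076, 0.02, 0
R0 = Σ lx·mx = 0 + 0.68933… + 0.478 + 0.30133… + 0.15 + 0.152 + 0.02 + 0 = 1.790667…
Σ x·lx·mx = 4.029333…; T = 4.029333…/1.790667… = 2.25019…
r ≈ ln(R0)/T = ln(1.790667…)/2.25019… = 0.258907… → 0.2589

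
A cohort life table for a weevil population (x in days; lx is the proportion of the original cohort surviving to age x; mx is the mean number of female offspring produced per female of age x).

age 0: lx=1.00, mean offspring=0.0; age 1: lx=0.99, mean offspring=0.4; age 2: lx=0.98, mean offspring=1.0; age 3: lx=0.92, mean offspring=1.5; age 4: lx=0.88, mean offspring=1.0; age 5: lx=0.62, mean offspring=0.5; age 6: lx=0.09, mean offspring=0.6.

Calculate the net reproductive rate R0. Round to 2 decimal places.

lx·mx by age: 0, 0.396, 0.98, 1.38, 0.88, 0.31, 0.054
R0 = Σ lx·mx = 4 → 4.00

4.00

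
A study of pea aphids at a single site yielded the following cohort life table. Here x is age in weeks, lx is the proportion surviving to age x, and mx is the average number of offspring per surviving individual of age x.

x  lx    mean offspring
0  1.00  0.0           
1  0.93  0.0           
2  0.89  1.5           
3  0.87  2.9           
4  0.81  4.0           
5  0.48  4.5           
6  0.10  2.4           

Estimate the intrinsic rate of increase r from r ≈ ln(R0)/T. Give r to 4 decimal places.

R0 = Σ lx·mx = 0 + 0 + 1.335 + 2.523 + 3.24 + 2.16 + 0.24 = 9.498
Σ x·lx·mx = 35.439; T = 35.439/9.498 = 3.73121…
r ≈ ln(R0)/T = ln(9.498)/3.73121… = 0.603312… → 0.6033

0.6033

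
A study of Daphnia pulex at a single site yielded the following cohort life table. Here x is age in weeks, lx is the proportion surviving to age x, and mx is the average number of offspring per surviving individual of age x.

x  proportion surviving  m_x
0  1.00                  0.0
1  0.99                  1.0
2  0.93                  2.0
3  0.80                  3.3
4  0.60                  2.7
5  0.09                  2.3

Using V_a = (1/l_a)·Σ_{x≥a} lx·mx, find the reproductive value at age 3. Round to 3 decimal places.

lx·mx for x ≥ 3: 2.64, 1.62, 0.207 → sum = 4.467
V_3 = 4.467 / l_3 = 4.467 / 0.8 = 5.58375 → 5.584

5.584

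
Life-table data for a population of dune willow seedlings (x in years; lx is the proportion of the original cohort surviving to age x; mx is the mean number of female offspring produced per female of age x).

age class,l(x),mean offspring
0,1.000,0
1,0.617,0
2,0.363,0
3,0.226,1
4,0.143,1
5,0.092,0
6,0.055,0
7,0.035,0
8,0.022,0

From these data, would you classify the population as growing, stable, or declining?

declining

R0 = Σ lx·mx = 0 + 0 + 0 + 0.226 + 0.143 + 0 + 0 + 0 + 0 = 0.369
R0 < 1, so the population is declining.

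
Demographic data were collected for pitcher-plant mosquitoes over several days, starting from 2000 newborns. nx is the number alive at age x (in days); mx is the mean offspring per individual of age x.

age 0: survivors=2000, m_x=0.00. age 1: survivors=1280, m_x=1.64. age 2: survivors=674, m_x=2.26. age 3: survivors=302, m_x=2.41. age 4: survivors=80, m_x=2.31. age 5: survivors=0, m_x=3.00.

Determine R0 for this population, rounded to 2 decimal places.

lx = nx/n0 = nx/2000: 1, 0.64, 0.337, 0.151, 0.04, 0
lx·mx by age: 0, 1.0496, 0.76162, 0.36391, 0.0924, 0
R0 = Σ lx·mx = 2.26753 → 2.27

2.27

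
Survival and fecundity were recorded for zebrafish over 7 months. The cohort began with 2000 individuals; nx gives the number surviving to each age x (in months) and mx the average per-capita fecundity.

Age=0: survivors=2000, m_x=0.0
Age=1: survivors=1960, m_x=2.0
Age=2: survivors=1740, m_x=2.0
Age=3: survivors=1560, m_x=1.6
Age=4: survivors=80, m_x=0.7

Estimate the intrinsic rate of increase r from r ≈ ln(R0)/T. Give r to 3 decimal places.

0.859

lx = nx/n0 = nx/2000: 1, 0.98, 0.87, 0.78, 0.04
R0 = Σ lx·mx = 0 + 1.96 + 1.74 + 1.248 + 0.028 = 4.976
Σ x·lx·mx = 9.296; T = 9.296/4.976 = 1.86817…
r ≈ ln(R0)/T = ln(4.976)/1.86817… = 0.85893… → 0.859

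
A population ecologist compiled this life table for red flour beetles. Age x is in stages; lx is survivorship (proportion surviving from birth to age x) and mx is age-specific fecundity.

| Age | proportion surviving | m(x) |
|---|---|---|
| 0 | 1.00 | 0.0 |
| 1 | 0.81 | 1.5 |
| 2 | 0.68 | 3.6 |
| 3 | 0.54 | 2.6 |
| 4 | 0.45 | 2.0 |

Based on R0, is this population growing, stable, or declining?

R0 = Σ lx·mx = 0 + 1.215 + 2.448 + 1.404 + 0.9 = 5.967
R0 > 1, so the population is growing.

growing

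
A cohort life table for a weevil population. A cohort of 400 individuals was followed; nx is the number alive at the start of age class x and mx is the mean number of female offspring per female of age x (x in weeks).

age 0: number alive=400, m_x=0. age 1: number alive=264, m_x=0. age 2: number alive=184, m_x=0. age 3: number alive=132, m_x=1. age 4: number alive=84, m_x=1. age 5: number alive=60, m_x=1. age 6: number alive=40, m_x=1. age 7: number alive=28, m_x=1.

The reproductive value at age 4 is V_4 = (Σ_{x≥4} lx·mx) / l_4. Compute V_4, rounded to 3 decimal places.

2.524

lx = nx/n0 = nx/400: 1, 0.66, 0.46, 0.33, 0.21, 0.15, 0.1, 0.07
lx·mx for x ≥ 4: 0.21, 0.15, 0.1, 0.07 → sum = 0.53
V_4 = 0.53 / l_4 = 0.53 / 0.21 = 2.52381… → 2.524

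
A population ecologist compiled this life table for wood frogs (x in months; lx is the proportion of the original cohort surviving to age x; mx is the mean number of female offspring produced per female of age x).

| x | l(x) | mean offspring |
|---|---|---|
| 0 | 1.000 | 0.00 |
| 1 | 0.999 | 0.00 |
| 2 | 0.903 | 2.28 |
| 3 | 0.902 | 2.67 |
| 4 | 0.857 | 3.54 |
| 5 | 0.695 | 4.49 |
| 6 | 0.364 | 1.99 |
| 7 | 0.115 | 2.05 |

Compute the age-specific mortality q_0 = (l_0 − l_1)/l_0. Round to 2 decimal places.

q_0 = (l_0 − l_1) / l_0 = (1 − 0.999) / 1
     = 0.001 / 1 = 0.001 → 0.00

0.00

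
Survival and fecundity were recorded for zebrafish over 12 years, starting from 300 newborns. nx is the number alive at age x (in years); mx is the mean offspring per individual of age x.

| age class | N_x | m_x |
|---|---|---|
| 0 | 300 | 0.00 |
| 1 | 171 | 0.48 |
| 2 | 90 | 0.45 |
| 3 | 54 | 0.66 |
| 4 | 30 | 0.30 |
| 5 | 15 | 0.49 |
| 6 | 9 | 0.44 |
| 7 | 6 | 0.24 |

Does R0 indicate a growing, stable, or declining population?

lx = nx/n0 = nx/300: 1, 0.57, 0.3, 0.18, 0.1, 0.05, 0.03, 0.02
R0 = Σ lx·mx = 0 + 0.2736 + 0.135 + 0.1188 + 0.03 + 0.0245 + 0.0132 + 0.0048 = 0.5999
R0 < 1, so the population is declining.

declining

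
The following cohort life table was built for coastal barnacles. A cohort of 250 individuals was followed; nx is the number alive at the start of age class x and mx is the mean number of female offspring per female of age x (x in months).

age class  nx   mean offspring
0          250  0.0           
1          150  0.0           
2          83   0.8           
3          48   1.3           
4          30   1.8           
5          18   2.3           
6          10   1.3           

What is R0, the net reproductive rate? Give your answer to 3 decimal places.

lx = nx/n0 = nx/250: 1, 0.6, 0.332, 0.192, 0.12, 0.072, 0.04
lx·mx by age: 0, 0, 0.2656, 0.2496, 0.216, 0.1656, 0.052
R0 = Σ lx·mx = 0.9488 → 0.949

0.949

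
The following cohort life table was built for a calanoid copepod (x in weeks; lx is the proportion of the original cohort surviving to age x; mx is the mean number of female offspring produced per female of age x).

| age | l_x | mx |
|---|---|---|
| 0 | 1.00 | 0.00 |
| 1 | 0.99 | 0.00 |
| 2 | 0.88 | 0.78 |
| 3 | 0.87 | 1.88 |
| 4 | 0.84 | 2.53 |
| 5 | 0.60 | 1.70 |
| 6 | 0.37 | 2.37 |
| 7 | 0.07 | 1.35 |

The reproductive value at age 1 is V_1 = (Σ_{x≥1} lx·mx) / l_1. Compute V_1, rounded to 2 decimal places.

lx·mx for x ≥ 1: 0, 0.6864, 1.6356, 2.1252, 1.02, 0.8769, 0.0945 → sum = 6.4386
V_1 = 6.4386 / l_1 = 6.4386 / 0.99 = 6.503636… → 6.50

6.50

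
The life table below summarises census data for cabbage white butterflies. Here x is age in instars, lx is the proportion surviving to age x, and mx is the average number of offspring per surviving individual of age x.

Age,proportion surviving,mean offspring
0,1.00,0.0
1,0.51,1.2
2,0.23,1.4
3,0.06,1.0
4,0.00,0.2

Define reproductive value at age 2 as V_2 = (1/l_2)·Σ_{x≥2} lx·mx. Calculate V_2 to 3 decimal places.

1.661

lx·mx for x ≥ 2: 0.322, 0.06, 0 → sum = 0.382
V_2 = 0.382 / l_2 = 0.382 / 0.23 = 1.66087… → 1.661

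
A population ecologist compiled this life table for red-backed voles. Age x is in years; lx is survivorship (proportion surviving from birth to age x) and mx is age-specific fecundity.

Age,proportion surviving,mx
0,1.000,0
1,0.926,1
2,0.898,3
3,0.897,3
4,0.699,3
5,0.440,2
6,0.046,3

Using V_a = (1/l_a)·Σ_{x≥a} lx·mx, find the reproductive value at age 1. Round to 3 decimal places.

lx·mx for x ≥ 1: 0.926, 2.694, 2.691, 2.097, 0.88, 0.138 → sum = 9.426
V_1 = 9.426 / l_1 = 9.426 / 0.926 = 10.179266… → 10.179

10.179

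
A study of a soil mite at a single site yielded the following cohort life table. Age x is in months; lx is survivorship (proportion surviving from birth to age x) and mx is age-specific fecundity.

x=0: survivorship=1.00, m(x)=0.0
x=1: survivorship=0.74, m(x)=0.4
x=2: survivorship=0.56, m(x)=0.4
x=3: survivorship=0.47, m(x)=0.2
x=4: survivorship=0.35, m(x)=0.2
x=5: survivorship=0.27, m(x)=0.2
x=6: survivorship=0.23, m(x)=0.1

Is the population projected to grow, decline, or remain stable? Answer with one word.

declining

R0 = Σ lx·mx = 0 + 0.296 + 0.224 + 0.094 + 0.07 + 0.054 + 0.023 = 0.761
R0 < 1, so the population is declining.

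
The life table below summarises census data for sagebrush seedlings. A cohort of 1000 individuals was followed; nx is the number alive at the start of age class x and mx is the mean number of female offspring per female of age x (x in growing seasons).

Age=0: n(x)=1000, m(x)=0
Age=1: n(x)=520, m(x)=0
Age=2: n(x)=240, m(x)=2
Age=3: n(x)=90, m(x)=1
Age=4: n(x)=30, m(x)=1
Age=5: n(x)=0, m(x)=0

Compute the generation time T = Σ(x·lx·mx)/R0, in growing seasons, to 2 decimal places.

lx = nx/n0 = nx/1000: 1, 0.52, 0.24, 0.09, 0.03, 0
lx·mx: 0, 0, 0.48, 0.09, 0.03, 0 → R0 = 0.6
x·lx·mx: 0, 0, 0.96, 0.27, 0.12, 0 → Σ = 1.35
T = 1.35 / 0.6 = 2.25 → 2.25

2.25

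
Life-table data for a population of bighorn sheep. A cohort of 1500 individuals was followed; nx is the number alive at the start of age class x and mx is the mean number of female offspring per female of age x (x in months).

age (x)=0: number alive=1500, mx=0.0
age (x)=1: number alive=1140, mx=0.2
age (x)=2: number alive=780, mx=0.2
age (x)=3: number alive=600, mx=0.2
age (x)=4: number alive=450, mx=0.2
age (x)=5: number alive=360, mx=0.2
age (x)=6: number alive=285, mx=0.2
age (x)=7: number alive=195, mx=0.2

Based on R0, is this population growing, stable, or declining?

lx = nx/n0 = nx/1500: 1, 0.76, 0.52, 0.4, 0.3, 0.24, 0.19, 0.13
R0 = Σ lx·mx = 0 + 0.152 + 0.104 + 0.08 + 0.06 + 0.048 + 0.038 + 0.026 = 0.508
R0 < 1, so the population is declining.

declining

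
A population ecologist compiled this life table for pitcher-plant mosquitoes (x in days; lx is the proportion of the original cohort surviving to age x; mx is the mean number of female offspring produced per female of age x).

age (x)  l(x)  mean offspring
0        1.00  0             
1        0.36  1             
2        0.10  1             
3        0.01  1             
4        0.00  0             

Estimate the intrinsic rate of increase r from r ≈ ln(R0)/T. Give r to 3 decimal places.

R0 = Σ lx·mx = 0 + 0.36 + 0.1 + 0.01 + 0 = 0.47
Σ x·lx·mx = 0.59; T = 0.59/0.47 = 1.25532…
r ≈ ln(R0)/T = ln(0.47)/1.25532… = -0.60146… → -0.601

-0.601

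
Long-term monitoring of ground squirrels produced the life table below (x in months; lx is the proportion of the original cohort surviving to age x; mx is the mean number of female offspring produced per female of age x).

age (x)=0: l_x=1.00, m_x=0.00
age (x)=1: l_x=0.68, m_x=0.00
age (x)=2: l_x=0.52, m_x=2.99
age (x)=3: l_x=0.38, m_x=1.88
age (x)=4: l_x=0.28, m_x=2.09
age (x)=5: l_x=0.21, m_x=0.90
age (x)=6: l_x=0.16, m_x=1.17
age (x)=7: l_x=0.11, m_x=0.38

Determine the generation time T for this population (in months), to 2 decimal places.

lx·mx: 0, 0, 1.5548, 0.7144, 0.5852, 0.189, 0.1872, 0.0418 → R0 = 3.2724
x·lx·mx: 0, 0, 3.1096, 2.1432, 2.3408, 0.945, 1.1232, 0.2926 → Σ = 9.9544
T = 9.9544 / 3.2724 = 3.041926… → 3.04

3.04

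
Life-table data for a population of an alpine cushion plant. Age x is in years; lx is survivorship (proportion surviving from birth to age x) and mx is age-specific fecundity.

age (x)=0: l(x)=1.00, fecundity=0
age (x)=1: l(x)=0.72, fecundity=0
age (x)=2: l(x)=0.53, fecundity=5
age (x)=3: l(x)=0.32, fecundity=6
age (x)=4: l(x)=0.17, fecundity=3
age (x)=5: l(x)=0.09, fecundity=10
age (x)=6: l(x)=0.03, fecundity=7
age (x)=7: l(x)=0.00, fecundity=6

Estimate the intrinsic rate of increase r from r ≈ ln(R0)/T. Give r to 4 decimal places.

0.5983

R0 = Σ lx·mx = 0 + 0 + 2.65 + 1.92 + 0.51 + 0.9 + 0.21 + 0 = 6.19
Σ x·lx·mx = 18.86; T = 18.86/6.19 = 3.04685…
r ≈ ln(R0)/T = ln(6.19)/3.04685… = 0.598302… → 0.5983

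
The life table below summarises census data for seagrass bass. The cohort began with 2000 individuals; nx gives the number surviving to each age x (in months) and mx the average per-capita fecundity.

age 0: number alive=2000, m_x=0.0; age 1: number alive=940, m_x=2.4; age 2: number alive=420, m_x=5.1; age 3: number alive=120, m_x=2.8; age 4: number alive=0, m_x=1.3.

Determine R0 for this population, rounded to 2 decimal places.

lx = nx/n0 = nx/2000: 1, 0.47, 0.21, 0.06, 0
lx·mx by age: 0, 1.128, 1.071, 0.168, 0
R0 = Σ lx·mx = 2.367 → 2.37

2.37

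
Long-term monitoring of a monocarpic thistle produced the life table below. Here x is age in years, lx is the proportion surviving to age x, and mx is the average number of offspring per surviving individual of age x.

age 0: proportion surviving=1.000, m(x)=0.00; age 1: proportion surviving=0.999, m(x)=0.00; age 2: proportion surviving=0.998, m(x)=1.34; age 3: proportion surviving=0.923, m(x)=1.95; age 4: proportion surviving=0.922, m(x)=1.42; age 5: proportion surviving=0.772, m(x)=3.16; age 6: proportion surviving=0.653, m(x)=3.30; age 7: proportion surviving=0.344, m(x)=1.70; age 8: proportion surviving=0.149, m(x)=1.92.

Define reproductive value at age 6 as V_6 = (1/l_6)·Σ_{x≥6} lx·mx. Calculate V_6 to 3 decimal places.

lx·mx for x ≥ 6: 2.1549, 0.5848, 0.28608 → sum = 3.02578
V_6 = 3.02578 / l_6 = 3.02578 / 0.653 = 4.63366… → 4.634

4.634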